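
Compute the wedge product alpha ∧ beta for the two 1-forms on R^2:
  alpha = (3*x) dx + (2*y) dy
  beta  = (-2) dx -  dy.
alpha ∧ beta = (-3*x + 4*y) dx ∧ dy

Distribute the wedge, using dx_i ∧ dx_j = -dx_j ∧ dx_i and dx_i ∧ dx_i = 0. For each pair (i, j) with i < j, the coefficient of dx_i ∧ dx_j in alpha ∧ beta is (alpha_i * beta_j - alpha_j * beta_i). Collecting: alpha ∧ beta = (-3*x + 4*y) dx ∧ dy.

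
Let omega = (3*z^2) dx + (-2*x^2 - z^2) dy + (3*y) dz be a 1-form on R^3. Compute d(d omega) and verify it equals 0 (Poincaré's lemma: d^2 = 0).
d(d omega) = 0

Step 1: d omega = sum_{i<j} (∂f_j/∂x_i - ∂f_i/∂x_j) dx_i ∧ dx_j:
  coeff of dx ∧ dy: -4*x
  coeff of dx ∧ dz: -6*z
  coeff of dy ∧ dz: 2*z + 3
Step 2: Apply d again to each 2-form coefficient. The only possible 3-form in R^3 is dx ∧ dy ∧ dz, with coefficient
  ∂(coeff of dy∧dz)/∂x - ∂(coeff of dx∧dz)/∂y + ∂(coeff of dx∧dy)/∂z
  = ∂/∂x (2*z + 3) - ∂/∂y (-6*z) + ∂/∂z (-4*x).
Each of these terms simplifies to sums of mixed partials that cancel in pairs. The result is 0 (by equality of mixed partials for smooth functions — Schwarz / Clairaut).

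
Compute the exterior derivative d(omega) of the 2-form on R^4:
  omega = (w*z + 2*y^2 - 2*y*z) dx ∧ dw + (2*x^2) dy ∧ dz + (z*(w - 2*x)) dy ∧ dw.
d(omega) = (-4*y) dx ∧ dy ∧ dw + (-w + 2*y) dx ∧ dz ∧ dw + (4*x) dx ∧ dy ∧ dz + (-w + 2*x) dy ∧ dz ∧ dw

For a 2-form omega = sum_{i<j} g_{ij} dx_i ∧ dx_j, the exterior derivative is
  d(omega) = sum_{i<j} d(g_{ij}) ∧ dx_i ∧ dx_j = sum_{i<j, k} (∂g_{ij}/∂x_k) dx_k ∧ dx_i ∧ dx_j.
Expand each term, using dx_k ∧ dx_i ∧ dx_j = sgn(permutation) dx_{(a)} ∧ dx_{(b)} ∧ dx_{(c)} with (a < b < c) sorted:
  d(w*z + 2*y^2 - 2*y*z) includes (∂/∂y)(w*z + 2*y^2 - 2*y*z) dy = (4*y - 2*z) dy, which multiplied by dx ∧ dw gives (-4*y + 2*z) dx ∧ dy ∧ dw
  d(w*z + 2*y^2 - 2*y*z) includes (∂/∂z)(w*z + 2*y^2 - 2*y*z) dz = (w - 2*y) dz, which multiplied by dx ∧ dw gives (-w + 2*y) dx ∧ dz ∧ dw
  d(2*x^2) includes (∂/∂x)(2*x^2) dx = (4*x) dx, which multiplied by dy ∧ dz gives (4*x) dx ∧ dy ∧ dz
  d(z*(w - 2*x)) includes (∂/∂x)(z*(w - 2*x)) dx = (-2*z) dx, which multiplied by dy ∧ dw gives (-2*z) dx ∧ dy ∧ dw
  d(z*(w - 2*x)) includes (∂/∂z)(z*(w - 2*x)) dz = (w - 2*x) dz, which multiplied by dy ∧ dw gives (-w + 2*x) dy ∧ dz ∧ dw
Collecting like 3-forms: d(omega) = (-4*y) dx ∧ dy ∧ dw + (-w + 2*y) dx ∧ dz ∧ dw + (4*x) dx ∧ dy ∧ dz + (-w + 2*x) dy ∧ dz ∧ dw.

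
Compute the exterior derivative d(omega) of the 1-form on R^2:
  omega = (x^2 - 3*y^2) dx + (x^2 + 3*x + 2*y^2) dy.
d(omega) = (2*x + 6*y + 3) dx ∧ dy

For a 1-form omega = sum_i f_i dx_i, the exterior derivative is
  d(omega) = sum_{i < j} (∂f_j/∂x_i - ∂f_i/∂x_j) dx_i ∧ dx_j.
  coefficient of dx ∧ dy: ∂f_2/∂x - ∂f_1/∂y = ∂(x^2 + 3*x + 2*y^2)/∂x - ∂(x^2 - 3*y^2)/∂y = 2*x + 6*y + 3
Assembling: d(omega) = (2*x + 6*y + 3) dx ∧ dy.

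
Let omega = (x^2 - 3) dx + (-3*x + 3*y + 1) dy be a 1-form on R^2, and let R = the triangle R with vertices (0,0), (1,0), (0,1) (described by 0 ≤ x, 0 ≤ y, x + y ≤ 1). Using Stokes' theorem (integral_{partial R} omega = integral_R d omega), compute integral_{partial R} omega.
integral_(partial R) omega = -3/2

Stokes: integral_partial_R omega = integral_R d omega with d omega = (∂Q/∂x - ∂P/∂y) dx ∧ dy.
  ∂Q/∂x = -3
  ∂P/∂y = 0
  integrand = ∂Q/∂x - ∂P/∂y = -3.
Integrating over R: integral_0^1 integral_0^{1-x} (-3) dy dx = -3/2.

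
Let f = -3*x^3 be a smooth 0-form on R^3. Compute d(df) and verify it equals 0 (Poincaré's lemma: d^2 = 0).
d(df) = 0

Step 1: df = sum_i (∂f/∂x_i) dx_i = (-9*x^2) dx + (0) dy + (0) dz.
Step 2: Apply d again. Using the 1-form formula, the coefficient of dx ∧ dy in d(df) is ∂^2 f/∂x ∂y - ∂^2 f/∂y ∂x = (0) - (0) = 0 (equality of mixed partials for smooth f).
Similarly for dx ∧ dz and dy ∧ dz — all coefficients vanish. So d(df) = 0.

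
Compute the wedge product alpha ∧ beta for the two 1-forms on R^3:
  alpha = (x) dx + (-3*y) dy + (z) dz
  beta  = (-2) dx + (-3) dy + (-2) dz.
alpha ∧ beta = (-3*x - 6*y) dx ∧ dy + (-2*x + 2*z) dx ∧ dz + (6*y + 3*z) dy ∧ dz

Distribute the wedge, using dx_i ∧ dx_j = -dx_j ∧ dx_i and dx_i ∧ dx_i = 0. For each pair (i, j) with i < j, the coefficient of dx_i ∧ dx_j in alpha ∧ beta is (alpha_i * beta_j - alpha_j * beta_i). Collecting: alpha ∧ beta = (-3*x - 6*y) dx ∧ dy + (-2*x + 2*z) dx ∧ dz + (6*y + 3*z) dy ∧ dz.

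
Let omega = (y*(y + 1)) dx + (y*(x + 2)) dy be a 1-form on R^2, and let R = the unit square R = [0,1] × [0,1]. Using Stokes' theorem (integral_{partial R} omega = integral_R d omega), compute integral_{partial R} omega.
integral_(partial R) omega = -3/2

Stokes: integral_partial_R omega = integral_R d omega with d omega = (∂Q/∂x - ∂P/∂y) dx ∧ dy.
  ∂Q/∂x = y
  ∂P/∂y = 2*y + 1
  integrand = ∂Q/∂x - ∂P/∂y = -y - 1.
Integrating over R: integral_0^1 integral_0^1 (-y - 1) dx dy = -3/2.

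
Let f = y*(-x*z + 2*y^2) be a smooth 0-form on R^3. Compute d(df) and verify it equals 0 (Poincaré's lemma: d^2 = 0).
d(df) = 0

Step 1: df = sum_i (∂f/∂x_i) dx_i = (-y*z) dx + (-x*z + 6*y^2) dy + (-x*y) dz.
Step 2: Apply d again. Using the 1-form formula, the coefficient of dx ∧ dy in d(df) is ∂^2 f/∂x ∂y - ∂^2 f/∂y ∂x = (-z) - (-z) = 0 (equality of mixed partials for smooth f).
Similarly for dx ∧ dz and dy ∧ dz — all coefficients vanish. So d(df) = 0.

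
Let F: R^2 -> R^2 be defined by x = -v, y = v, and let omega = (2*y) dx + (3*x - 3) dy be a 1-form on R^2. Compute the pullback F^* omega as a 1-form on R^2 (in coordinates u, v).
F^* omega = (-5*v - 3) dv

Using F^*(f dg) = (f ∘ F) d(g ∘ F), substitute each coordinate x_i by F_i(u, v) in f_i, and replace dx_i by d F_i = (∂F_i/∂u) du + (∂F_i/∂v) dv.
  For the x component: f_1(F) = 2*v; d F_1 = (0) du + (-1) dv
  For the y component: f_2(F) = -3*v - 3; d F_2 = (0) du + (1) dv
Combining and collecting du, dv coefficients:
  coeff of du: 0
  coeff of dv: -5*v - 3
F^* omega = (-5*v - 3) dv.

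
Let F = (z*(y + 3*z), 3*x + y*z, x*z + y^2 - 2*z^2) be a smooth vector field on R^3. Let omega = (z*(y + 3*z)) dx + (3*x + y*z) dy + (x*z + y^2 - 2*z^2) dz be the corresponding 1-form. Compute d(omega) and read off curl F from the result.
d(omega) = (y) dy ∧ dz + (y + 5*z) dz ∧ dx + (3 - z) dx ∧ dy; curl F = (y, y + 5*z, 3 - z)

d omega = sum_{i<j} (∂f_j/∂x_i - ∂f_i/∂x_j) dx_i ∧ dx_j. Under the identification (dy ∧ dz, dz ∧ dx, dx ∧ dy) ↔ (e_x, e_y, e_z), the coefficients are exactly the components of curl F. Compute:
  ∂R/∂y - ∂Q/∂z = (2*y) - (y) = y
  ∂P/∂z - ∂R/∂x = (y + 6*z) - (z) = y + 5*z
  ∂Q/∂x - ∂P/∂y = (3) - (z) = 3 - z.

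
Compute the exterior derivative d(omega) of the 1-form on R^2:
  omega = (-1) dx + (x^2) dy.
d(omega) = (2*x) dx ∧ dy

For a 1-form omega = sum_i f_i dx_i, the exterior derivative is
  d(omega) = sum_{i < j} (∂f_j/∂x_i - ∂f_i/∂x_j) dx_i ∧ dx_j.
  coefficient of dx ∧ dy: ∂f_2/∂x - ∂f_1/∂y = ∂(x^2)/∂x - ∂(-1)/∂y = 2*x
Assembling: d(omega) = (2*x) dx ∧ dy.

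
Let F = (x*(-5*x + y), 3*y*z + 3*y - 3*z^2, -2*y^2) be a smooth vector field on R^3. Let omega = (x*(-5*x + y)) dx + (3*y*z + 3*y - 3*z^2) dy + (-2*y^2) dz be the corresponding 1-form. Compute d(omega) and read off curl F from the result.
d(omega) = (-7*y + 6*z) dy ∧ dz + (0) dz ∧ dx + (-x) dx ∧ dy; curl F = (-7*y + 6*z, 0, -x)

d omega = sum_{i<j} (∂f_j/∂x_i - ∂f_i/∂x_j) dx_i ∧ dx_j. Under the identification (dy ∧ dz, dz ∧ dx, dx ∧ dy) ↔ (e_x, e_y, e_z), the coefficients are exactly the components of curl F. Compute:
  ∂R/∂y - ∂Q/∂z = (-4*y) - (3*y - 6*z) = -7*y + 6*z
  ∂P/∂z - ∂R/∂x = (0) - (0) = 0
  ∂Q/∂x - ∂P/∂y = (0) - (x) = -x.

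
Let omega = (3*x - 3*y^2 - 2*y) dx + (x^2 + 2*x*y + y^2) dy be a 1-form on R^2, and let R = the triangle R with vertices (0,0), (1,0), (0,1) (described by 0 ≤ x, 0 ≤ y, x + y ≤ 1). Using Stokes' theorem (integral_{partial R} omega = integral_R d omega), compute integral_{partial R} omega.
integral_(partial R) omega = 8/3

Stokes: integral_partial_R omega = integral_R d omega with d omega = (∂Q/∂x - ∂P/∂y) dx ∧ dy.
  ∂Q/∂x = 2*x + 2*y
  ∂P/∂y = -6*y - 2
  integrand = ∂Q/∂x - ∂P/∂y = 2*x + 8*y + 2.
Integrating over R: integral_0^1 integral_0^{1-x} (2*x + 8*y + 2) dy dx = 8/3.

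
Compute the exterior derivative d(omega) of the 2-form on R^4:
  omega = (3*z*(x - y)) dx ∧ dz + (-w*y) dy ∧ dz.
d(omega) = (3*z) dx ∧ dy ∧ dz + (-y) dy ∧ dz ∧ dw

For a 2-form omega = sum_{i<j} g_{ij} dx_i ∧ dx_j, the exterior derivative is
  d(omega) = sum_{i<j} d(g_{ij}) ∧ dx_i ∧ dx_j = sum_{i<j, k} (∂g_{ij}/∂x_k) dx_k ∧ dx_i ∧ dx_j.
Expand each term, using dx_k ∧ dx_i ∧ dx_j = sgn(permutation) dx_{(a)} ∧ dx_{(b)} ∧ dx_{(c)} with (a < b < c) sorted:
  d(3*z*(x - y)) includes (∂/∂y)(3*z*(x - y)) dy = (-3*z) dy, which multiplied by dx ∧ dz gives (3*z) dx ∧ dy ∧ dz
  d(-w*y) includes (∂/∂w)(-w*y) dw = (-y) dw, which multiplied by dy ∧ dz gives (-y) dy ∧ dz ∧ dw
Collecting like 3-forms: d(omega) = (3*z) dx ∧ dy ∧ dz + (-y) dy ∧ dz ∧ dw.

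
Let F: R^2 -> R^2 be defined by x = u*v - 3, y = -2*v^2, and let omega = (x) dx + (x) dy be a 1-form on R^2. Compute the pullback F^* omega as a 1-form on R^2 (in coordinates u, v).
F^* omega = (v*(u*v - 3)) du + (u^2*v - 4*u*v^2 - 3*u + 12*v) dv

Using F^*(f dg) = (f ∘ F) d(g ∘ F), substitute each coordinate x_i by F_i(u, v) in f_i, and replace dx_i by d F_i = (∂F_i/∂u) du + (∂F_i/∂v) dv.
  For the x component: f_1(F) = u*v - 3; d F_1 = (v) du + (u) dv
  For the y component: f_2(F) = u*v - 3; d F_2 = (0) du + (-4*v) dv
Combining and collecting du, dv coefficients:
  coeff of du: v*(u*v - 3)
  coeff of dv: u^2*v - 4*u*v^2 - 3*u + 12*v
F^* omega = (v*(u*v - 3)) du + (u^2*v - 4*u*v^2 - 3*u + 12*v) dv.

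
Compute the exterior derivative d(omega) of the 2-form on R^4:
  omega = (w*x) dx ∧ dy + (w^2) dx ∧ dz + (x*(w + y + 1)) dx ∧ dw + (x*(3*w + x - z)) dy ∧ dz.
d(omega) = (2*w) dx ∧ dz ∧ dw + (3*w + 2*x - z) dx ∧ dy ∧ dz + (3*x) dy ∧ dz ∧ dw

For a 2-form omega = sum_{i<j} g_{ij} dx_i ∧ dx_j, the exterior derivative is
  d(omega) = sum_{i<j} d(g_{ij}) ∧ dx_i ∧ dx_j = sum_{i<j, k} (∂g_{ij}/∂x_k) dx_k ∧ dx_i ∧ dx_j.
Expand each term, using dx_k ∧ dx_i ∧ dx_j = sgn(permutation) dx_{(a)} ∧ dx_{(b)} ∧ dx_{(c)} with (a < b < c) sorted:
  d(w*x) includes (∂/∂w)(w*x) dw = (x) dw, which multiplied by dx ∧ dy gives (x) dx ∧ dy ∧ dw
  d(w^2) includes (∂/∂w)(w^2) dw = (2*w) dw, which multiplied by dx ∧ dz gives (2*w) dx ∧ dz ∧ dw
  d(x*(w + y + 1)) includes (∂/∂y)(x*(w + y + 1)) dy = (x) dy, which multiplied by dx ∧ dw gives (-x) dx ∧ dy ∧ dw
  d(x*(3*w + x - z)) includes (∂/∂x)(x*(3*w + x - z)) dx = (3*w + 2*x - z) dx, which multiplied by dy ∧ dz gives (3*w + 2*x - z) dx ∧ dy ∧ dz
  d(x*(3*w + x - z)) includes (∂/∂w)(x*(3*w + x - z)) dw = (3*x) dw, which multiplied by dy ∧ dz gives (3*x) dy ∧ dz ∧ dw
Collecting like 3-forms: d(omega) = (2*w) dx ∧ dz ∧ dw + (3*w + 2*x - z) dx ∧ dy ∧ dz + (3*x) dy ∧ dz ∧ dw.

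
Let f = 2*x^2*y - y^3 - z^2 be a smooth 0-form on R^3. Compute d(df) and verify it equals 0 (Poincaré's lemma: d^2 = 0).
d(df) = 0

Step 1: df = sum_i (∂f/∂x_i) dx_i = (4*x*y) dx + (2*x^2 - 3*y^2) dy + (-2*z) dz.
Step 2: Apply d again. Using the 1-form formula, the coefficient of dx ∧ dy in d(df) is ∂^2 f/∂x ∂y - ∂^2 f/∂y ∂x = (4*x) - (4*x) = 0 (equality of mixed partials for smooth f).
Similarly for dx ∧ dz and dy ∧ dz — all coefficients vanish. So d(df) = 0.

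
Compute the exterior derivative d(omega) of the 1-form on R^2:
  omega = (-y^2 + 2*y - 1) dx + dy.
d(omega) = (2*y - 2) dx ∧ dy

For a 1-form omega = sum_i f_i dx_i, the exterior derivative is
  d(omega) = sum_{i < j} (∂f_j/∂x_i - ∂f_i/∂x_j) dx_i ∧ dx_j.
  coefficient of dx ∧ dy: ∂f_2/∂x - ∂f_1/∂y = ∂(1)/∂x - ∂(-y^2 + 2*y - 1)/∂y = 2*y - 2
Assembling: d(omega) = (2*y - 2) dx ∧ dy.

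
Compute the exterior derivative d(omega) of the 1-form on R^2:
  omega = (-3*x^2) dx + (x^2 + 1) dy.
d(omega) = (2*x) dx ∧ dy

For a 1-form omega = sum_i f_i dx_i, the exterior derivative is
  d(omega) = sum_{i < j} (∂f_j/∂x_i - ∂f_i/∂x_j) dx_i ∧ dx_j.
  coefficient of dx ∧ dy: ∂f_2/∂x - ∂f_1/∂y = ∂(x^2 + 1)/∂x - ∂(-3*x^2)/∂y = 2*x
Assembling: d(omega) = (2*x) dx ∧ dy.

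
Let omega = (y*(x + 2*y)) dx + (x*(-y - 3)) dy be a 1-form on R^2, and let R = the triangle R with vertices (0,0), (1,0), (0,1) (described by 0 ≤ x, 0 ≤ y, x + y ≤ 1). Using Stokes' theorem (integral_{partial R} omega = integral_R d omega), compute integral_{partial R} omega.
integral_(partial R) omega = -5/2

Stokes: integral_partial_R omega = integral_R d omega with d omega = (∂Q/∂x - ∂P/∂y) dx ∧ dy.
  ∂Q/∂x = -y - 3
  ∂P/∂y = x + 4*y
  integrand = ∂Q/∂x - ∂P/∂y = -x - 5*y - 3.
Integrating over R: integral_0^1 integral_0^{1-x} (-x - 5*y - 3) dy dx = -5/2.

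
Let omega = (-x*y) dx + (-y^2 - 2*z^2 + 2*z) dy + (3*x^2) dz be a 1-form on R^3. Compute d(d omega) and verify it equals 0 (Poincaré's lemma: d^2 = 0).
d(d omega) = 0

Step 1: d omega = sum_{i<j} (∂f_j/∂x_i - ∂f_i/∂x_j) dx_i ∧ dx_j:
  coeff of dx ∧ dy: x
  coeff of dx ∧ dz: 6*x
  coeff of dy ∧ dz: 4*z - 2
Step 2: Apply d again to each 2-form coefficient. The only possible 3-form in R^3 is dx ∧ dy ∧ dz, with coefficient
  ∂(coeff of dy∧dz)/∂x - ∂(coeff of dx∧dz)/∂y + ∂(coeff of dx∧dy)/∂z
  = ∂/∂x (4*z - 2) - ∂/∂y (6*x) + ∂/∂z (x).
Each of these terms simplifies to sums of mixed partials that cancel in pairs. The result is 0 (by equality of mixed partials for smooth functions — Schwarz / Clairaut).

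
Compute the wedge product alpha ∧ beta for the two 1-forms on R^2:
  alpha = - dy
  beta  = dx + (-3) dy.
alpha ∧ beta = (1) dx ∧ dy

Distribute the wedge, using dx_i ∧ dx_j = -dx_j ∧ dx_i and dx_i ∧ dx_i = 0. For each pair (i, j) with i < j, the coefficient of dx_i ∧ dx_j in alpha ∧ beta is (alpha_i * beta_j - alpha_j * beta_i). Collecting: alpha ∧ beta = (1) dx ∧ dy.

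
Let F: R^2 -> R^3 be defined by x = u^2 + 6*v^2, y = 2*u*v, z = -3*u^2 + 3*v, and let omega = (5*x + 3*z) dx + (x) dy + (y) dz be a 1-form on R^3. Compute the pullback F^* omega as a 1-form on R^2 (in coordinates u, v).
F^* omega = (-8*u^3 - 10*u^2*v + 60*u*v^2 + 18*u*v + 12*v^3) du + (2*u^3 - 48*u^2*v + 12*u*v^2 + 6*u*v + 360*v^3 + 108*v^2) dv

Using F^*(f dg) = (f ∘ F) d(g ∘ F), substitute each coordinate x_i by F_i(u, v) in f_i, and replace dx_i by d F_i = (∂F_i/∂u) du + (∂F_i/∂v) dv.
  For the x component: f_1(F) = -4*u^2 + 30*v^2 + 9*v; d F_1 = (2*u) du + (12*v) dv
  For the y component: f_2(F) = u^2 + 6*v^2; d F_2 = (2*v) du + (2*u) dv
  For the z component: f_3(F) = 2*u*v; d F_3 = (-6*u) du + (3) dv
Combining and collecting du, dv coefficients:
  coeff of du: -8*u^3 - 10*u^2*v + 60*u*v^2 + 18*u*v + 12*v^3
  coeff of dv: 2*u^3 - 48*u^2*v + 12*u*v^2 + 6*u*v + 360*v^3 + 108*v^2
F^* omega = (-8*u^3 - 10*u^2*v + 60*u*v^2 + 18*u*v + 12*v^3) du + (2*u^3 - 48*u^2*v + 12*u*v^2 + 6*u*v + 360*v^3 + 108*v^2) dv.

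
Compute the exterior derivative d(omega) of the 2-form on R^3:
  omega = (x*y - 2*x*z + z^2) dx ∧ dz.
d(omega) = (-x) dx ∧ dy ∧ dz

For a 2-form omega = sum_{i<j} g_{ij} dx_i ∧ dx_j, the exterior derivative is
  d(omega) = sum_{i<j} d(g_{ij}) ∧ dx_i ∧ dx_j = sum_{i<j, k} (∂g_{ij}/∂x_k) dx_k ∧ dx_i ∧ dx_j.
Expand each term, using dx_k ∧ dx_i ∧ dx_j = sgn(permutation) dx_{(a)} ∧ dx_{(b)} ∧ dx_{(c)} with (a < b < c) sorted:
  d(x*y - 2*x*z + z^2) includes (∂/∂y)(x*y - 2*x*z + z^2) dy = (x) dy, which multiplied by dx ∧ dz gives (-x) dx ∧ dy ∧ dz
Collecting like 3-forms: d(omega) = (-x) dx ∧ dy ∧ dz.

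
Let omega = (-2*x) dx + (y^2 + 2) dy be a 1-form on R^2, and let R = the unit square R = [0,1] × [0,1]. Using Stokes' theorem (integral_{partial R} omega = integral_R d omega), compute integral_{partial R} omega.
integral_(partial R) omega = 0

Stokes: integral_partial_R omega = integral_R d omega with d omega = (∂Q/∂x - ∂P/∂y) dx ∧ dy.
  ∂Q/∂x = 0
  ∂P/∂y = 0
  integrand = ∂Q/∂x - ∂P/∂y = 0.
Integrating over R: integral_0^1 integral_0^1 (0) dx dy = 0.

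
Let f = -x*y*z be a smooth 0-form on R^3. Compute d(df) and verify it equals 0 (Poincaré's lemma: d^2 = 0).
d(df) = 0

Step 1: df = sum_i (∂f/∂x_i) dx_i = (-y*z) dx + (-x*z) dy + (-x*y) dz.
Step 2: Apply d again. Using the 1-form formula, the coefficient of dx ∧ dy in d(df) is ∂^2 f/∂x ∂y - ∂^2 f/∂y ∂x = (-z) - (-z) = 0 (equality of mixed partials for smooth f).
Similarly for dx ∧ dz and dy ∧ dz — all coefficients vanish. So d(df) = 0.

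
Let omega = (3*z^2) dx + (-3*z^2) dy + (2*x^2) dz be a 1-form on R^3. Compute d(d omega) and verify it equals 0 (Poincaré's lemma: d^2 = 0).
d(d omega) = 0

Step 1: d omega = sum_{i<j} (∂f_j/∂x_i - ∂f_i/∂x_j) dx_i ∧ dx_j:
  coeff of dx ∧ dy: 0
  coeff of dx ∧ dz: 4*x - 6*z
  coeff of dy ∧ dz: 6*z
Step 2: Apply d again to each 2-form coefficient. The only possible 3-form in R^3 is dx ∧ dy ∧ dz, with coefficient
  ∂(coeff of dy∧dz)/∂x - ∂(coeff of dx∧dz)/∂y + ∂(coeff of dx∧dy)/∂z
  = ∂/∂x (6*z) - ∂/∂y (4*x - 6*z) + ∂/∂z (0).
Each of these terms simplifies to sums of mixed partials that cancel in pairs. The result is 0 (by equality of mixed partials for smooth functions — Schwarz / Clairaut).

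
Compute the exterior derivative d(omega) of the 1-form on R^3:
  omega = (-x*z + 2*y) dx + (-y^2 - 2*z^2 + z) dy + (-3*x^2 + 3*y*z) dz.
d(omega) = (-2) dx ∧ dy + (-5*x) dx ∧ dz + (7*z - 1) dy ∧ dz

For a 1-form omega = sum_i f_i dx_i, the exterior derivative is
  d(omega) = sum_{i < j} (∂f_j/∂x_i - ∂f_i/∂x_j) dx_i ∧ dx_j.
  coefficient of dx ∧ dy: ∂f_2/∂x - ∂f_1/∂y = ∂(-y^2 - 2*z^2 + z)/∂x - ∂(-x*z + 2*y)/∂y = -2
  coefficient of dx ∧ dz: ∂f_3/∂x - ∂f_1/∂z = ∂(-3*x^2 + 3*y*z)/∂x - ∂(-x*z + 2*y)/∂z = -5*x
  coefficient of dy ∧ dz: ∂f_3/∂y - ∂f_2/∂z = ∂(-3*x^2 + 3*y*z)/∂y - ∂(-y^2 - 2*z^2 + z)/∂z = 7*z - 1
Assembling: d(omega) = (-2) dx ∧ dy + (-5*x) dx ∧ dz + (7*z - 1) dy ∧ dz.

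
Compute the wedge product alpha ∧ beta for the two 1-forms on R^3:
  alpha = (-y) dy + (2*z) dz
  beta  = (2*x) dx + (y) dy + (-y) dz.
alpha ∧ beta = (2*x*y) dx ∧ dy + (y*(y - 2*z)) dy ∧ dz + (-4*x*z) dx ∧ dz

Distribute the wedge, using dx_i ∧ dx_j = -dx_j ∧ dx_i and dx_i ∧ dx_i = 0. For each pair (i, j) with i < j, the coefficient of dx_i ∧ dx_j in alpha ∧ beta is (alpha_i * beta_j - alpha_j * beta_i). Collecting: alpha ∧ beta = (2*x*y) dx ∧ dy + (y*(y - 2*z)) dy ∧ dz + (-4*x*z) dx ∧ dz.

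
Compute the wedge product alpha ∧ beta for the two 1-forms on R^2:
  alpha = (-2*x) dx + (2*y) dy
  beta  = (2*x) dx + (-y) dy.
alpha ∧ beta = (-2*x*y) dx ∧ dy

Distribute the wedge, using dx_i ∧ dx_j = -dx_j ∧ dx_i and dx_i ∧ dx_i = 0. For each pair (i, j) with i < j, the coefficient of dx_i ∧ dx_j in alpha ∧ beta is (alpha_i * beta_j - alpha_j * beta_i). Collecting: alpha ∧ beta = (-2*x*y) dx ∧ dy.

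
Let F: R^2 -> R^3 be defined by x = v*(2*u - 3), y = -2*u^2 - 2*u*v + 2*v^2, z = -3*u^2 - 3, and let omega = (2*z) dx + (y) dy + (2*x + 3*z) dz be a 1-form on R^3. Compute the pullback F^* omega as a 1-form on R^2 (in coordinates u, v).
F^* omega = (62*u^3 - 24*u^2*v - 4*u*v^2 + 36*u*v + 54*u - 4*v^3 - 12*v) du + (-8*u^3 - 4*u^2*v + 18*u^2 - 12*u*v^2 - 12*u + 8*v^3 + 18) dv

Using F^*(f dg) = (f ∘ F) d(g ∘ F), substitute each coordinate x_i by F_i(u, v) in f_i, and replace dx_i by d F_i = (∂F_i/∂u) du + (∂F_i/∂v) dv.
  For the x component: f_1(F) = -6*u^2 - 6; d F_1 = (2*v) du + (2*u - 3) dv
  For the y component: f_2(F) = -2*u^2 - 2*u*v + 2*v^2; d F_2 = (-4*u - 2*v) du + (-2*u + 4*v) dv
  For the z component: f_3(F) = -9*u^2 + 4*u*v - 6*v - 9; d F_3 = (-6*u) du + (0) dv
Combining and collecting du, dv coefficients:
  coeff of du: 62*u^3 - 24*u^2*v - 4*u*v^2 + 36*u*v + 54*u - 4*v^3 - 12*v
  coeff of dv: -8*u^3 - 4*u^2*v + 18*u^2 - 12*u*v^2 - 12*u + 8*v^3 + 18
F^* omega = (62*u^3 - 24*u^2*v - 4*u*v^2 + 36*u*v + 54*u - 4*v^3 - 12*v) du + (-8*u^3 - 4*u^2*v + 18*u^2 - 12*u*v^2 - 12*u + 8*v^3 + 18) dv.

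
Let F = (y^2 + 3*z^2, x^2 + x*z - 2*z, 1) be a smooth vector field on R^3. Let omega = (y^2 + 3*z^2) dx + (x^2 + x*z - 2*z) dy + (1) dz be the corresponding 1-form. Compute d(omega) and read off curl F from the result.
d(omega) = (2 - x) dy ∧ dz + (6*z) dz ∧ dx + (2*x - 2*y + z) dx ∧ dy; curl F = (2 - x, 6*z, 2*x - 2*y + z)

d omega = sum_{i<j} (∂f_j/∂x_i - ∂f_i/∂x_j) dx_i ∧ dx_j. Under the identification (dy ∧ dz, dz ∧ dx, dx ∧ dy) ↔ (e_x, e_y, e_z), the coefficients are exactly the components of curl F. Compute:
  ∂R/∂y - ∂Q/∂z = (0) - (x - 2) = 2 - x
  ∂P/∂z - ∂R/∂x = (6*z) - (0) = 6*z
  ∂Q/∂x - ∂P/∂y = (2*x + z) - (2*y) = 2*x - 2*y + z.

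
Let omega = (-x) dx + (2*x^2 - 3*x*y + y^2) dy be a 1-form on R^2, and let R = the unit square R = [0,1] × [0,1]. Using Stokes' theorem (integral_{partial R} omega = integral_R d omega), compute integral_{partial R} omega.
integral_(partial R) omega = 1/2

Stokes: integral_partial_R omega = integral_R d omega with d omega = (∂Q/∂x - ∂P/∂y) dx ∧ dy.
  ∂Q/∂x = 4*x - 3*y
  ∂P/∂y = 0
  integrand = ∂Q/∂x - ∂P/∂y = 4*x - 3*y.
Integrating over R: integral_0^1 integral_0^1 (4*x - 3*y) dx dy = 1/2.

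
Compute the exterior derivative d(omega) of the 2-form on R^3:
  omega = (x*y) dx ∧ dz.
d(omega) = (-x) dx ∧ dy ∧ dz

For a 2-form omega = sum_{i<j} g_{ij} dx_i ∧ dx_j, the exterior derivative is
  d(omega) = sum_{i<j} d(g_{ij}) ∧ dx_i ∧ dx_j = sum_{i<j, k} (∂g_{ij}/∂x_k) dx_k ∧ dx_i ∧ dx_j.
Expand each term, using dx_k ∧ dx_i ∧ dx_j = sgn(permutation) dx_{(a)} ∧ dx_{(b)} ∧ dx_{(c)} with (a < b < c) sorted:
  d(x*y) includes (∂/∂y)(x*y) dy = (x) dy, which multiplied by dx ∧ dz gives (-x) dx ∧ dy ∧ dz
Collecting like 3-forms: d(omega) = (-x) dx ∧ dy ∧ dz.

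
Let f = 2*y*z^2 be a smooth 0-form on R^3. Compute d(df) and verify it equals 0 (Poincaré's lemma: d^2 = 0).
d(df) = 0

Step 1: df = sum_i (∂f/∂x_i) dx_i = (0) dx + (2*z^2) dy + (4*y*z) dz.
Step 2: Apply d again. Using the 1-form formula, the coefficient of dx ∧ dy in d(df) is ∂^2 f/∂x ∂y - ∂^2 f/∂y ∂x = (0) - (0) = 0 (equality of mixed partials for smooth f).
Similarly for dx ∧ dz and dy ∧ dz — all coefficients vanish. So d(df) = 0.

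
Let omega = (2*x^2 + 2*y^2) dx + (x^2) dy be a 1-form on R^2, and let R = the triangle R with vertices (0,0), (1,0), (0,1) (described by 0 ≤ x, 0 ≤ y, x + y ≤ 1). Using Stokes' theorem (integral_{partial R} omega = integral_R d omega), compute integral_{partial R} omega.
integral_(partial R) omega = -1/3

Stokes: integral_partial_R omega = integral_R d omega with d omega = (∂Q/∂x - ∂P/∂y) dx ∧ dy.
  ∂Q/∂x = 2*x
  ∂P/∂y = 4*y
  integrand = ∂Q/∂x - ∂P/∂y = 2*x - 4*y.
Integrating over R: integral_0^1 integral_0^{1-x} (2*x - 4*y) dy dx = -1/3.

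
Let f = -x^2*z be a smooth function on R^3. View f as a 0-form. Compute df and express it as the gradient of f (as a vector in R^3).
df = (-2*x*z) dx + (0) dy + (-x^2) dz; grad f = (-2*x*z, 0, -x^2)

For a 0-form f, d f = (∂f/∂x) dx + (∂f/∂y) dy + (∂f/∂z) dz. The components of the vector representation are exactly the entries of grad f in Cartesian coordinates:
  ∂f/∂x = -2*x*z
  ∂f/∂y = 0
  ∂f/∂z = -x^2.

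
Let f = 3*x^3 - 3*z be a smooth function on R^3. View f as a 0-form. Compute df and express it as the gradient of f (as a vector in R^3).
df = (9*x^2) dx + (0) dy + (-3) dz; grad f = (9*x^2, 0, -3)

For a 0-form f, d f = (∂f/∂x) dx + (∂f/∂y) dy + (∂f/∂z) dz. The components of the vector representation are exactly the entries of grad f in Cartesian coordinates:
  ∂f/∂x = 9*x^2
  ∂f/∂y = 0
  ∂f/∂z = -3.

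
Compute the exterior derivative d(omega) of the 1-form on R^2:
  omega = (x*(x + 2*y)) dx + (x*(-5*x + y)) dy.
d(omega) = (-12*x + y) dx ∧ dy

For a 1-form omega = sum_i f_i dx_i, the exterior derivative is
  d(omega) = sum_{i < j} (∂f_j/∂x_i - ∂f_i/∂x_j) dx_i ∧ dx_j.
  coefficient of dx ∧ dy: ∂f_2/∂x - ∂f_1/∂y = ∂(x*(-5*x + y))/∂x - ∂(x*(x + 2*y))/∂y = -12*x + y
Assembling: d(omega) = (-12*x + y) dx ∧ dy.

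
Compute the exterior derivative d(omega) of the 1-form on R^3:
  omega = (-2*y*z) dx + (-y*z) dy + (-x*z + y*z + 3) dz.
d(omega) = (2*z) dx ∧ dy + (2*y - z) dx ∧ dz + (y + z) dy ∧ dz

For a 1-form omega = sum_i f_i dx_i, the exterior derivative is
  d(omega) = sum_{i < j} (∂f_j/∂x_i - ∂f_i/∂x_j) dx_i ∧ dx_j.
  coefficient of dx ∧ dy: ∂f_2/∂x - ∂f_1/∂y = ∂(-y*z)/∂x - ∂(-2*y*z)/∂y = 2*z
  coefficient of dx ∧ dz: ∂f_3/∂x - ∂f_1/∂z = ∂(-x*z + y*z + 3)/∂x - ∂(-2*y*z)/∂z = 2*y - z
  coefficient of dy ∧ dz: ∂f_3/∂y - ∂f_2/∂z = ∂(-x*z + y*z + 3)/∂y - ∂(-y*z)/∂z = y + z
Assembling: d(omega) = (2*z) dx ∧ dy + (2*y - z) dx ∧ dz + (y + z) dy ∧ dz.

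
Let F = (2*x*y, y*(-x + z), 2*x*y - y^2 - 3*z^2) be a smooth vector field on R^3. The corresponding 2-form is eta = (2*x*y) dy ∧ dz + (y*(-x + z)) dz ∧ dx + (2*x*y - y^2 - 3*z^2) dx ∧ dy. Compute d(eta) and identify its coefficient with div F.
d(eta) = (-x + 2*y - 5*z) dx ∧ dy ∧ dz; div F = -x + 2*y - 5*z

For a 2-form in R^3 of the form above, applying d gives a 3-form with coefficient ∂P/∂x + ∂Q/∂y + ∂R/∂z:
  ∂P/∂x = 2*y
  ∂Q/∂y = -x + z
  ∂R/∂z = -6*z
Sum = -x + 2*y - 5*z, which is exactly div F.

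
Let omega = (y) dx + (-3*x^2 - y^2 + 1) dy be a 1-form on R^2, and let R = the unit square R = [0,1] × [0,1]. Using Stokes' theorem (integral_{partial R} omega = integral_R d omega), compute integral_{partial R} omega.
integral_(partial R) omega = -4

Stokes: integral_partial_R omega = integral_R d omega with d omega = (∂Q/∂x - ∂P/∂y) dx ∧ dy.
  ∂Q/∂x = -6*x
  ∂P/∂y = 1
  integrand = ∂Q/∂x - ∂P/∂y = -6*x - 1.
Integrating over R: integral_0^1 integral_0^1 (-6*x - 1) dx dy = -4.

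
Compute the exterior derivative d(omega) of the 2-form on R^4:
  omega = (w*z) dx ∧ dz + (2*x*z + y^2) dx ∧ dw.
d(omega) = (-2*x + z) dx ∧ dz ∧ dw + (-2*y) dx ∧ dy ∧ dw

For a 2-form omega = sum_{i<j} g_{ij} dx_i ∧ dx_j, the exterior derivative is
  d(omega) = sum_{i<j} d(g_{ij}) ∧ dx_i ∧ dx_j = sum_{i<j, k} (∂g_{ij}/∂x_k) dx_k ∧ dx_i ∧ dx_j.
Expand each term, using dx_k ∧ dx_i ∧ dx_j = sgn(permutation) dx_{(a)} ∧ dx_{(b)} ∧ dx_{(c)} with (a < b < c) sorted:
  d(w*z) includes (∂/∂w)(w*z) dw = (z) dw, which multiplied by dx ∧ dz gives (z) dx ∧ dz ∧ dw
  d(2*x*z + y^2) includes (∂/∂y)(2*x*z + y^2) dy = (2*y) dy, which multiplied by dx ∧ dw gives (-2*y) dx ∧ dy ∧ dw
  d(2*x*z + y^2) includes (∂/∂z)(2*x*z + y^2) dz = (2*x) dz, which multiplied by dx ∧ dw gives (-2*x) dx ∧ dz ∧ dw
Collecting like 3-forms: d(omega) = (-2*x + z) dx ∧ dz ∧ dw + (-2*y) dx ∧ dy ∧ dw.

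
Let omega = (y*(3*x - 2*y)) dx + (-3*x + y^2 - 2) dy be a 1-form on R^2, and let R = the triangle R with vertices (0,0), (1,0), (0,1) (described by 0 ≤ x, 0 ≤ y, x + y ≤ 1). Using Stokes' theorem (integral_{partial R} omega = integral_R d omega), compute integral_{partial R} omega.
integral_(partial R) omega = -4/3

Stokes: integral_partial_R omega = integral_R d omega with d omega = (∂Q/∂x - ∂P/∂y) dx ∧ dy.
  ∂Q/∂x = -3
  ∂P/∂y = 3*x - 4*y
  integrand = ∂Q/∂x - ∂P/∂y = -3*x + 4*y - 3.
Integrating over R: integral_0^1 integral_0^{1-x} (-3*x + 4*y - 3) dy dx = -4/3.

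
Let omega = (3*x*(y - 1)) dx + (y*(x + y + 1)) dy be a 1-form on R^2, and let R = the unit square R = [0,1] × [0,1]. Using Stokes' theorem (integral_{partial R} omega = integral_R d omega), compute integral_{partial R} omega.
integral_(partial R) omega = -1

Stokes: integral_partial_R omega = integral_R d omega with d omega = (∂Q/∂x - ∂P/∂y) dx ∧ dy.
  ∂Q/∂x = y
  ∂P/∂y = 3*x
  integrand = ∂Q/∂x - ∂P/∂y = -3*x + y.
Integrating over R: integral_0^1 integral_0^1 (-3*x + y) dx dy = -1.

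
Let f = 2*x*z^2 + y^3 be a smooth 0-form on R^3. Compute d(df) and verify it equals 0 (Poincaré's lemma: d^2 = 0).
d(df) = 0

Step 1: df = sum_i (∂f/∂x_i) dx_i = (2*z^2) dx + (3*y^2) dy + (4*x*z) dz.
Step 2: Apply d again. Using the 1-form formula, the coefficient of dx ∧ dy in d(df) is ∂^2 f/∂x ∂y - ∂^2 f/∂y ∂x = (0) - (0) = 0 (equality of mixed partials for smooth f).
Similarly for dx ∧ dz and dy ∧ dz — all coefficients vanish. So d(df) = 0.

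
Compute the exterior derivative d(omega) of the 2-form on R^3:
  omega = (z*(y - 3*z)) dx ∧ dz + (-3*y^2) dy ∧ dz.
d(omega) = (-z) dx ∧ dy ∧ dz

For a 2-form omega = sum_{i<j} g_{ij} dx_i ∧ dx_j, the exterior derivative is
  d(omega) = sum_{i<j} d(g_{ij}) ∧ dx_i ∧ dx_j = sum_{i<j, k} (∂g_{ij}/∂x_k) dx_k ∧ dx_i ∧ dx_j.
Expand each term, using dx_k ∧ dx_i ∧ dx_j = sgn(permutation) dx_{(a)} ∧ dx_{(b)} ∧ dx_{(c)} with (a < b < c) sorted:
  d(z*(y - 3*z)) includes (∂/∂y)(z*(y - 3*z)) dy = (z) dy, which multiplied by dx ∧ dz gives (-z) dx ∧ dy ∧ dz
Collecting like 3-forms: d(omega) = (-z) dx ∧ dy ∧ dz.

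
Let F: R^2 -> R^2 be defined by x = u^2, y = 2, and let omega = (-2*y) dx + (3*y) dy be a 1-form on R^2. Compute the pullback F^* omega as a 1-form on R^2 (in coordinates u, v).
F^* omega = (-8*u) du

Using F^*(f dg) = (f ∘ F) d(g ∘ F), substitute each coordinate x_i by F_i(u, v) in f_i, and replace dx_i by d F_i = (∂F_i/∂u) du + (∂F_i/∂v) dv.
  For the x component: f_1(F) = -4; d F_1 = (2*u) du + (0) dv
  For the y component: f_2(F) = 6; d F_2 = (0) du + (0) dv
Combining and collecting du, dv coefficients:
  coeff of du: -8*u
  coeff of dv: 0
F^* omega = (-8*u) du.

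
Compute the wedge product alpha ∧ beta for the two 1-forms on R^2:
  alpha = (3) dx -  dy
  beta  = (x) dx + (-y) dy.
alpha ∧ beta = (x - 3*y) dx ∧ dy

Distribute the wedge, using dx_i ∧ dx_j = -dx_j ∧ dx_i and dx_i ∧ dx_i = 0. For each pair (i, j) with i < j, the coefficient of dx_i ∧ dx_j in alpha ∧ beta is (alpha_i * beta_j - alpha_j * beta_i). Collecting: alpha ∧ beta = (x - 3*y) dx ∧ dy.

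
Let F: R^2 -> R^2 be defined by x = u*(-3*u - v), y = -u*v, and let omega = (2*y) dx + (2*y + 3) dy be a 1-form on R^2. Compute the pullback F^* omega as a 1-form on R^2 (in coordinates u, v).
F^* omega = (v*(12*u^2 + 4*u*v - 3)) du + (u*(4*u*v - 3)) dv

Using F^*(f dg) = (f ∘ F) d(g ∘ F), substitute each coordinate x_i by F_i(u, v) in f_i, and replace dx_i by d F_i = (∂F_i/∂u) du + (∂F_i/∂v) dv.
  For the x component: f_1(F) = -2*u*v; d F_1 = (-6*u - v) du + (-u) dv
  For the y component: f_2(F) = -2*u*v + 3; d F_2 = (-v) du + (-u) dv
Combining and collecting du, dv coefficients:
  coeff of du: v*(12*u^2 + 4*u*v - 3)
  coeff of dv: u*(4*u*v - 3)
F^* omega = (v*(12*u^2 + 4*u*v - 3)) du + (u*(4*u*v - 3)) dv.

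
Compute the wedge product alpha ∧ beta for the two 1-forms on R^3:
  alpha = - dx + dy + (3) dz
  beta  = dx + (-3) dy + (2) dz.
alpha ∧ beta = (2) dx ∧ dy + (-5) dx ∧ dz + (11) dy ∧ dz

Distribute the wedge, using dx_i ∧ dx_j = -dx_j ∧ dx_i and dx_i ∧ dx_i = 0. For each pair (i, j) with i < j, the coefficient of dx_i ∧ dx_j in alpha ∧ beta is (alpha_i * beta_j - alpha_j * beta_i). Collecting: alpha ∧ beta = (2) dx ∧ dy + (-5) dx ∧ dz + (11) dy ∧ dz.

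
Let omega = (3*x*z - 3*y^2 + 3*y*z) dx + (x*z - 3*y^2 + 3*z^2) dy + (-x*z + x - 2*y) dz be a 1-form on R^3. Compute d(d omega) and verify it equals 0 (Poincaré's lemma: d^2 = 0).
d(d omega) = 0

Step 1: d omega = sum_{i<j} (∂f_j/∂x_i - ∂f_i/∂x_j) dx_i ∧ dx_j:
  coeff of dx ∧ dy: 6*y - 2*z
  coeff of dx ∧ dz: -3*x - 3*y - z + 1
  coeff of dy ∧ dz: -x - 6*z - 2
Step 2: Apply d again to each 2-form coefficient. The only possible 3-form in R^3 is dx ∧ dy ∧ dz, with coefficient
  ∂(coeff of dy∧dz)/∂x - ∂(coeff of dx∧dz)/∂y + ∂(coeff of dx∧dy)/∂z
  = ∂/∂x (-x - 6*z - 2) - ∂/∂y (-3*x - 3*y - z + 1) + ∂/∂z (6*y - 2*z).
Each of these terms simplifies to sums of mixed partials that cancel in pairs. The result is 0 (by equality of mixed partials for smooth functions — Schwarz / Clairaut).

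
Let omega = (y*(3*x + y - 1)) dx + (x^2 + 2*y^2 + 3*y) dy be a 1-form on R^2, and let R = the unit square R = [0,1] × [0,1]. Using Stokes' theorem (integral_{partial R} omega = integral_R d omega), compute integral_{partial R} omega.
integral_(partial R) omega = -1/2

Stokes: integral_partial_R omega = integral_R d omega with d omega = (∂Q/∂x - ∂P/∂y) dx ∧ dy.
  ∂Q/∂x = 2*x
  ∂P/∂y = 3*x + 2*y - 1
  integrand = ∂Q/∂x - ∂P/∂y = -x - 2*y + 1.
Integrating over R: integral_0^1 integral_0^1 (-x - 2*y + 1) dx dy = -1/2.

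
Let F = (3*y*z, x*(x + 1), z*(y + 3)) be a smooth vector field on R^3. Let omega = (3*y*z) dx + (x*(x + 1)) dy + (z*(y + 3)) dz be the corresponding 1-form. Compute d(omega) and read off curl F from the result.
d(omega) = (z) dy ∧ dz + (3*y) dz ∧ dx + (2*x - 3*z + 1) dx ∧ dy; curl F = (z, 3*y, 2*x - 3*z + 1)

d omega = sum_{i<j} (∂f_j/∂x_i - ∂f_i/∂x_j) dx_i ∧ dx_j. Under the identification (dy ∧ dz, dz ∧ dx, dx ∧ dy) ↔ (e_x, e_y, e_z), the coefficients are exactly the components of curl F. Compute:
  ∂R/∂y - ∂Q/∂z = (z) - (0) = z
  ∂P/∂z - ∂R/∂x = (3*y) - (0) = 3*y
  ∂Q/∂x - ∂P/∂y = (2*x + 1) - (3*z) = 2*x - 3*z + 1.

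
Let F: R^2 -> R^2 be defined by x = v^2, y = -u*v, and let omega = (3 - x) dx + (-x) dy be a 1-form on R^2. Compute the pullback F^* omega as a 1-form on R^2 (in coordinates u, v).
F^* omega = (v^3) du + (v*(u*v - 2*v^2 + 6)) dv

Using F^*(f dg) = (f ∘ F) d(g ∘ F), substitute each coordinate x_i by F_i(u, v) in f_i, and replace dx_i by d F_i = (∂F_i/∂u) du + (∂F_i/∂v) dv.
  For the x component: f_1(F) = 3 - v^2; d F_1 = (0) du + (2*v) dv
  For the y component: f_2(F) = -v^2; d F_2 = (-v) du + (-u) dv
Combining and collecting du, dv coefficients:
  coeff of du: v^3
  coeff of dv: v*(u*v - 2*v^2 + 6)
F^* omega = (v^3) du + (v*(u*v - 2*v^2 + 6)) dv.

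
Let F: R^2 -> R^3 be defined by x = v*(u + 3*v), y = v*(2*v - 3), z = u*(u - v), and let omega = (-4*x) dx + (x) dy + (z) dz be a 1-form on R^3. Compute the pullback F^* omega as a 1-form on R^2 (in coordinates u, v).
F^* omega = (2*u^3 - 3*u^2*v - 3*u*v^2 - 12*v^3) du + (-u^3 - 3*u^2*v - 32*u*v^2 - 3*u*v - 60*v^3 - 9*v^2) dv

Using F^*(f dg) = (f ∘ F) d(g ∘ F), substitute each coordinate x_i by F_i(u, v) in f_i, and replace dx_i by d F_i = (∂F_i/∂u) du + (∂F_i/∂v) dv.
  For the x component: f_1(F) = 4*v*(-u - 3*v); d F_1 = (v) du + (u + 6*v) dv
  For the y component: f_2(F) = v*(u + 3*v); d F_2 = (0) du + (4*v - 3) dv
  For the z component: f_3(F) = u*(u - v); d F_3 = (2*u - v) du + (-u) dv
Combining and collecting du, dv coefficients:
  coeff of du: 2*u^3 - 3*u^2*v - 3*u*v^2 - 12*v^3
  coeff of dv: -u^3 - 3*u^2*v - 32*u*v^2 - 3*u*v - 60*v^3 - 9*v^2
F^* omega = (2*u^3 - 3*u^2*v - 3*u*v^2 - 12*v^3) du + (-u^3 - 3*u^2*v - 32*u*v^2 - 3*u*v - 60*v^3 - 9*v^2) dv.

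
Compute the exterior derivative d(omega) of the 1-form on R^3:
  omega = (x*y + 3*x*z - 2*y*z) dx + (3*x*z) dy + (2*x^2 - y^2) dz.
d(omega) = (-x + 5*z) dx ∧ dy + (x + 2*y) dx ∧ dz + (-3*x - 2*y) dy ∧ dz

For a 1-form omega = sum_i f_i dx_i, the exterior derivative is
  d(omega) = sum_{i < j} (∂f_j/∂x_i - ∂f_i/∂x_j) dx_i ∧ dx_j.
  coefficient of dx ∧ dy: ∂f_2/∂x - ∂f_1/∂y = ∂(3*x*z)/∂x - ∂(x*y + 3*x*z - 2*y*z)/∂y = -x + 5*z
  coefficient of dx ∧ dz: ∂f_3/∂x - ∂f_1/∂z = ∂(2*x^2 - y^2)/∂x - ∂(x*y + 3*x*z - 2*y*z)/∂z = x + 2*y
  coefficient of dy ∧ dz: ∂f_3/∂y - ∂f_2/∂z = ∂(2*x^2 - y^2)/∂y - ∂(3*x*z)/∂z = -3*x - 2*y
Assembling: d(omega) = (-x + 5*z) dx ∧ dy + (x + 2*y) dx ∧ dz + (-3*x - 2*y) dy ∧ dz.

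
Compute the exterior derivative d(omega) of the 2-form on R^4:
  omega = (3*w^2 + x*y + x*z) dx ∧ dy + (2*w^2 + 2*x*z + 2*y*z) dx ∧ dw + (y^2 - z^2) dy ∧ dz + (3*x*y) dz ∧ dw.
d(omega) = (x) dx ∧ dy ∧ dz + (6*w - 2*z) dx ∧ dy ∧ dw + (-2*x + y) dx ∧ dz ∧ dw + (3*x) dy ∧ dz ∧ dw

For a 2-form omega = sum_{i<j} g_{ij} dx_i ∧ dx_j, the exterior derivative is
  d(omega) = sum_{i<j} d(g_{ij}) ∧ dx_i ∧ dx_j = sum_{i<j, k} (∂g_{ij}/∂x_k) dx_k ∧ dx_i ∧ dx_j.
Expand each term, using dx_k ∧ dx_i ∧ dx_j = sgn(permutation) dx_{(a)} ∧ dx_{(b)} ∧ dx_{(c)} with (a < b < c) sorted:
  d(3*w^2 + x*y + x*z) includes (∂/∂z)(3*w^2 + x*y + x*z) dz = (x) dz, which multiplied by dx ∧ dy gives (x) dx ∧ dy ∧ dz
  d(3*w^2 + x*y + x*z) includes (∂/∂w)(3*w^2 + x*y + x*z) dw = (6*w) dw, which multiplied by dx ∧ dy gives (6*w) dx ∧ dy ∧ dw
  d(2*w^2 + 2*x*z + 2*y*z) includes (∂/∂y)(2*w^2 + 2*x*z + 2*y*z) dy = (2*z) dy, which multiplied by dx ∧ dw gives (-2*z) dx ∧ dy ∧ dw
  d(2*w^2 + 2*x*z + 2*y*z) includes (∂/∂z)(2*w^2 + 2*x*z + 2*y*z) dz = (2*x + 2*y) dz, which multiplied by dx ∧ dw gives (-2*x - 2*y) dx ∧ dz ∧ dw
  d(3*x*y) includes (∂/∂x)(3*x*y) dx = (3*y) dx, which multiplied by dz ∧ dw gives (3*y) dx ∧ dz ∧ dw
  d(3*x*y) includes (∂/∂y)(3*x*y) dy = (3*x) dy, which multiplied by dz ∧ dw gives (3*x) dy ∧ dz ∧ dw
Collecting like 3-forms: d(omega) = (x) dx ∧ dy ∧ dz + (6*w - 2*z) dx ∧ dy ∧ dw + (-2*x + y) dx ∧ dz ∧ dw + (3*x) dy ∧ dz ∧ dw.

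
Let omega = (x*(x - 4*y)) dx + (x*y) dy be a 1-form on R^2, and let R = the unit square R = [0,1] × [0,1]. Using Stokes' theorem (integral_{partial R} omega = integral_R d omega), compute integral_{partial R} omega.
integral_(partial R) omega = 5/2

Stokes: integral_partial_R omega = integral_R d omega with d omega = (∂Q/∂x - ∂P/∂y) dx ∧ dy.
  ∂Q/∂x = y
  ∂P/∂y = -4*x
  integrand = ∂Q/∂x - ∂P/∂y = 4*x + y.
Integrating over R: integral_0^1 integral_0^1 (4*x + y) dx dy = 5/2.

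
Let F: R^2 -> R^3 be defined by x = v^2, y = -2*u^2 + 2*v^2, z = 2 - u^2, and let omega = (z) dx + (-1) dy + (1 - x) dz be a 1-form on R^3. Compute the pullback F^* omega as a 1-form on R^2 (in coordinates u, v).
F^* omega = (2*u*(v^2 + 1)) du + (-2*u^2*v) dv

Using F^*(f dg) = (f ∘ F) d(g ∘ F), substitute each coordinate x_i by F_i(u, v) in f_i, and replace dx_i by d F_i = (∂F_i/∂u) du + (∂F_i/∂v) dv.
  For the x component: f_1(F) = 2 - u^2; d F_1 = (0) du + (2*v) dv
  For the y component: f_2(F) = -1; d F_2 = (-4*u) du + (4*v) dv
  For the z component: f_3(F) = 1 - v^2; d F_3 = (-2*u) du + (0) dv
Combining and collecting du, dv coefficients:
  coeff of du: 2*u*(v^2 + 1)
  coeff of dv: -2*u^2*v
F^* omega = (2*u*(v^2 + 1)) du + (-2*u^2*v) dv.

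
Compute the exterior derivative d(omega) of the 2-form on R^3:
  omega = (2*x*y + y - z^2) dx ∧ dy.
d(omega) = (-2*z) dx ∧ dy ∧ dz

For a 2-form omega = sum_{i<j} g_{ij} dx_i ∧ dx_j, the exterior derivative is
  d(omega) = sum_{i<j} d(g_{ij}) ∧ dx_i ∧ dx_j = sum_{i<j, k} (∂g_{ij}/∂x_k) dx_k ∧ dx_i ∧ dx_j.
Expand each term, using dx_k ∧ dx_i ∧ dx_j = sgn(permutation) dx_{(a)} ∧ dx_{(b)} ∧ dx_{(c)} with (a < b < c) sorted:
  d(2*x*y + y - z^2) includes (∂/∂z)(2*x*y + y - z^2) dz = (-2*z) dz, which multiplied by dx ∧ dy gives (-2*z) dx ∧ dy ∧ dz
Collecting like 3-forms: d(omega) = (-2*z) dx ∧ dy ∧ dz.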